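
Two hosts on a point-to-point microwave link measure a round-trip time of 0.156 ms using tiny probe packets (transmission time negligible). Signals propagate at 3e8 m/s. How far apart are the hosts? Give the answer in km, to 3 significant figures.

23.4 km

One-way propagation = RTT/2 = 0.078 ms.
d = s × t = 300000000 × 7.8e-05 = 23.4 km.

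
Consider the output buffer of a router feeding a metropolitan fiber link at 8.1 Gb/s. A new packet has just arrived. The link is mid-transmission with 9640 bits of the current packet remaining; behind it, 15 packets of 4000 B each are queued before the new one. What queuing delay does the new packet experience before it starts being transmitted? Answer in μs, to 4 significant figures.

Each queued packet: L/R = 32000/8100000000 = 3.95062 μs.
15 queued → 59.2593 μs.
Plus remaining 9640 bits of current packet: 1.19012 μs.
Queuing delay = 60.45 μs.

60.45 μs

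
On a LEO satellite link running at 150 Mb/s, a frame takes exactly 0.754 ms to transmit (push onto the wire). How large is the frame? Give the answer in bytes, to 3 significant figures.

L = R × t_tx = 150000000 b/s × 0.000754 s = 113100 bits.
In bytes: 113100 / 8 = 14100 bytes.

14100 bytes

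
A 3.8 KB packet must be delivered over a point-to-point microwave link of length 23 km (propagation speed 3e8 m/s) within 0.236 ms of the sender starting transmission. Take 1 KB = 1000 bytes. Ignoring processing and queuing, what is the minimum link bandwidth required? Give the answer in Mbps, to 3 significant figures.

191 Mbps

L = 30400 bits.
Propagation delay = 23000 / 300000000 = 0.0766667 ms.
Transmission budget = 0.236 − 0.0766667 = 0.159333 ms.
R ≥ L / t_tx = 30400 bits / 0.000159333 s = 191 Mbps.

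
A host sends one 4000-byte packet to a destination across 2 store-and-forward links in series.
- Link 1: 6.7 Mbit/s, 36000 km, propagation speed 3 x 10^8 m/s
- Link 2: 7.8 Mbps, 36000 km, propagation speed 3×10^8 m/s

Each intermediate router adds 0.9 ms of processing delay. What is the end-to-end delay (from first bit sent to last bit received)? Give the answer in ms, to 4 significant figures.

249.8 ms

L = 4000 × 8 = 32000 bits.
Transmission delays (L/R per hop): 4.77612, 4.10256 ms; sum = 8.87868 ms.
Propagation delays (d/s per hop): 120, 120 ms; sum = 240 ms.
Processing at 1 router(s): 1 × 0.9 ms = 0.9 ms.
End-to-end = 249.8 ms.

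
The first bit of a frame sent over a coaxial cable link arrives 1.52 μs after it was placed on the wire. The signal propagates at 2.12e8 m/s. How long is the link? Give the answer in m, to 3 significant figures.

322 m

d = s × t_prop = 212000000 × 1.52e-06 = 322 m.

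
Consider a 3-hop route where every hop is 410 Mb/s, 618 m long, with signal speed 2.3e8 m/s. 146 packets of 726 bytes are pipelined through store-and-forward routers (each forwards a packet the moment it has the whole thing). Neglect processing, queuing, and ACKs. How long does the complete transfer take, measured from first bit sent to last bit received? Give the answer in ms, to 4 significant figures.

2.105 ms

Per-hop transmission t_tx = L/R = 5808/410000000 = 0.0141659 ms.
Per-hop propagation t_prop = 618/2.3e+08 = 0.00268696 ms.
Pipeline fill: first packet needs 3·t_tx to clear all hops; remaining 145 packets each add one t_tx.
Total = (3+146-1)·t_tx + 3·t_prop = 148·0.0141659 + 3·0.00268696 = 2.105 ms.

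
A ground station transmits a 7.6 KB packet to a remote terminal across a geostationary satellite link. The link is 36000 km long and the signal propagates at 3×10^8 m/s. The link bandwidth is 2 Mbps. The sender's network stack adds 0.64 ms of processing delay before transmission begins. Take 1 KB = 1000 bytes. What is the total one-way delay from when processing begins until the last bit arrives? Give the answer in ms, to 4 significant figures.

151.0 ms

L = 60800 bits.
Transmission delay = L/R = 60800 / 2000000 = 30.4 ms.
Propagation delay = d/s = 36000000 m / 300000000 m/s = 120 ms.
Plus processing delay 0.64 ms = 0.64 ms.
Total = 151.0 ms.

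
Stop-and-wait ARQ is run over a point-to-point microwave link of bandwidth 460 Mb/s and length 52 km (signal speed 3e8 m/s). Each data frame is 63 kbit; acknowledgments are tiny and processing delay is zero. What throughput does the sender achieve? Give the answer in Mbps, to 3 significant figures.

130 Mbps

t_tx = L/R = 63000/460000000 = 0.000136957 s.
t_prop = 52000/300000000 = 0.000173333 s; RTT = 0.000346667 s.
Cycle = t_tx + RTT = 0.000483623 s.
Throughput = L / cycle = 63000 / 0.000483623 = 130 Mbps.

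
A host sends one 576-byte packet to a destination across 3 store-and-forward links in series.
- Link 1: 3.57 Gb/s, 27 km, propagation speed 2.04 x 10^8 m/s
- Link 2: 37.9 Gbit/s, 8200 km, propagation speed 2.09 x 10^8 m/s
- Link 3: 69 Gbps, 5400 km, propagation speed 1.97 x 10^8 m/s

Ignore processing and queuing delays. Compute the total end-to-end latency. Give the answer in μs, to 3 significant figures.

66800 μs

L = 576 × 8 = 4608 bits.
Transmission delays (L/R per hop): 1.29076, 0.121583, 0.0667826 μs; sum = 1.47912 μs.
Propagation delays (d/s per hop): 132.353, 39234.4, 27411.2 μs; sum = 66778 μs.
End-to-end = 66800 μs.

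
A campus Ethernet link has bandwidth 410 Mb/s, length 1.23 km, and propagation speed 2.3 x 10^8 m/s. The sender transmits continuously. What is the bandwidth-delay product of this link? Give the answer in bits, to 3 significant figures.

Propagation delay = 1230 / 2.3e+08 = 5.34783e-06 s.
BDP = R × t_prop = 410000000 × 5.34783e-06 = 2192.61 bits.

2190 bits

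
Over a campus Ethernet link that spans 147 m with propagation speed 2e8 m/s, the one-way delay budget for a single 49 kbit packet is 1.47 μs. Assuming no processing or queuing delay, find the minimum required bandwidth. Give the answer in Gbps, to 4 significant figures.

Propagation delay = 147 / 200000000 = 0.735 μs.
Transmission budget = 1.47 − 0.735 = 0.735 μs.
R ≥ L / t_tx = 49000 bits / 7.35e-07 s = 66.67 Gbps.

66.67 Gbps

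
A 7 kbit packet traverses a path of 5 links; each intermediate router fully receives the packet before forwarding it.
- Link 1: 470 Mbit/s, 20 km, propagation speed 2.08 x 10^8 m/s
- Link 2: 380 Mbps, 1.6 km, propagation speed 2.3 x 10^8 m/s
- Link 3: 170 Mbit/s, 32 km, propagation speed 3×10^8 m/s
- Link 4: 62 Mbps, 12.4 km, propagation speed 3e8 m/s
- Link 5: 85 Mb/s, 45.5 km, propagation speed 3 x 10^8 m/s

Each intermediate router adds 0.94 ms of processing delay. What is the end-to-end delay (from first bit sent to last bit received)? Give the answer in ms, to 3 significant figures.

L = 7000 bits.
Transmission delays (L/R per hop): 0.0148936, 0.0184211, 0.0411765, 0.112903, 0.0823529 ms; sum = 0.269747 ms.
Propagation delays (d/s per hop): 0.0961538, 0.00695652, 0.106667, 0.0413333, 0.151667 ms; sum = 0.402777 ms.
Processing at 4 router(s): 4 × 0.94 ms = 3.76 ms.
End-to-end = 4.43 ms.

4.43 ms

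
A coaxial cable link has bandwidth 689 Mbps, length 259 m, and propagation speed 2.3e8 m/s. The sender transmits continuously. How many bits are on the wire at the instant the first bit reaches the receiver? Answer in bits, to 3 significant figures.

Propagation delay = 259 / 2.3e+08 = 1.12609e-06 s.
BDP = R × t_prop = 689000000 × 1.12609e-06 = 775.874 bits.

776 bits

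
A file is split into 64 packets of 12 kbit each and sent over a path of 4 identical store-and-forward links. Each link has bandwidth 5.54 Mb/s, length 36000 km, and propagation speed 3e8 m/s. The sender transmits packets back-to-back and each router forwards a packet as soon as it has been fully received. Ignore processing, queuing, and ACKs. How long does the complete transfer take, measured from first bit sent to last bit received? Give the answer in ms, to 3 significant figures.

625 ms

Per-hop transmission t_tx = L/R = 12000/5540000 = 2.16606 ms.
Per-hop propagation t_prop = 36000000/300000000 = 120 ms.
Pipeline fill: first packet needs 4·t_tx to clear all hops; remaining 63 packets each add one t_tx.
Total = (4+64-1)·t_tx + 4·t_prop = 67·2.16606 + 4·120 = 625 ms.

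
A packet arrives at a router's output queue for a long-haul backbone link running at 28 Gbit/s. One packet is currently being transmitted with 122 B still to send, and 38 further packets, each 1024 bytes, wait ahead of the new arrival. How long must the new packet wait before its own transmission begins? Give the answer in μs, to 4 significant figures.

Each queued packet: L/R = 8192/28000000000 = 0.292571 μs.
38 queued → 11.1177 μs.
Plus remaining 976 bits of current packet: 0.0348571 μs.
Queuing delay = 11.15 μs.

11.15 μs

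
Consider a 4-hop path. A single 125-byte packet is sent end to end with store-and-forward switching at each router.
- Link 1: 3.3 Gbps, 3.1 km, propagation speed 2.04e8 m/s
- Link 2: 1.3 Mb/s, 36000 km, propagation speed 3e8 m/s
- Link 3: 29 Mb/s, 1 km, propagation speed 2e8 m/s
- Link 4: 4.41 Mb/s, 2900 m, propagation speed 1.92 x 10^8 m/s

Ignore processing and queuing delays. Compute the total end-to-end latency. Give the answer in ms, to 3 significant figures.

L = 125 × 8 = 1000 bits.
Transmission delays (L/R per hop): 0.00030303, 0.769231, 0.0344828, 0.226757 ms; sum = 1.03077 ms.
Propagation delays (d/s per hop): 0.0151961, 120, 0.005, 0.0151042 ms; sum = 120.035 ms.
End-to-end = 121 ms.

121 ms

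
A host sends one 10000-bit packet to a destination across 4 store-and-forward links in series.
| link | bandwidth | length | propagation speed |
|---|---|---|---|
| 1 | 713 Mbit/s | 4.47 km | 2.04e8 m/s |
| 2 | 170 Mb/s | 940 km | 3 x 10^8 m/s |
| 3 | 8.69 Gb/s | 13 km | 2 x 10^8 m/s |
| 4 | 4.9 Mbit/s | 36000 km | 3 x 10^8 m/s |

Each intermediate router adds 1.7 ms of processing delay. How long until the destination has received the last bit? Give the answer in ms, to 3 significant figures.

130 ms

Transmission delays (L/R per hop): 0.0140252, 0.0588235, 0.00115075, 2.04082 ms; sum = 2.11482 ms.
Propagation delays (d/s per hop): 0.0219118, 3.13333, 0.065, 120 ms; sum = 123.22 ms.
Processing at 3 router(s): 3 × 1.7 ms = 5.1 ms.
End-to-end = 130 ms.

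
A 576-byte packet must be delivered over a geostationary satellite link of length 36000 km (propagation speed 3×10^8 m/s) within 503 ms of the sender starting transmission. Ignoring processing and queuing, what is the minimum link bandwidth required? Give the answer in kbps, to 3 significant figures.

L = 4608 bits.
Propagation delay = 36000000 / 300000000 = 120 ms.
Transmission budget = 503 − 120 = 383 ms.
R ≥ L / t_tx = 4608 bits / 0.383 s = 12.0 kbps.

12.0 kbps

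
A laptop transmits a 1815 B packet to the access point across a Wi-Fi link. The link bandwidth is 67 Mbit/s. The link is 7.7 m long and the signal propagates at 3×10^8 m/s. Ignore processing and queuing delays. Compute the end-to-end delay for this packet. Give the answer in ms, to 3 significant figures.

L = 1815 × 8 = 14520 bits.
Transmission delay = L/R = 14520 / 67000000 = 0.216716 ms.
Propagation delay = d/s = 7.7 m / 300000000 m/s = 2.56667e-05 ms.
Total = 0.217 ms.

0.217 ms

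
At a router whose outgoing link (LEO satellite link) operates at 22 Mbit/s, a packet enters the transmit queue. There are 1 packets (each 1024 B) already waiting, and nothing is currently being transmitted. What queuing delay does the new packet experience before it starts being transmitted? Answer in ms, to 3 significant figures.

Each queued packet: L/R = 8192/22000000 = 0.372364 ms.
1 queued → 0.372364 ms.
Queuing delay = 0.372 ms.

0.372 ms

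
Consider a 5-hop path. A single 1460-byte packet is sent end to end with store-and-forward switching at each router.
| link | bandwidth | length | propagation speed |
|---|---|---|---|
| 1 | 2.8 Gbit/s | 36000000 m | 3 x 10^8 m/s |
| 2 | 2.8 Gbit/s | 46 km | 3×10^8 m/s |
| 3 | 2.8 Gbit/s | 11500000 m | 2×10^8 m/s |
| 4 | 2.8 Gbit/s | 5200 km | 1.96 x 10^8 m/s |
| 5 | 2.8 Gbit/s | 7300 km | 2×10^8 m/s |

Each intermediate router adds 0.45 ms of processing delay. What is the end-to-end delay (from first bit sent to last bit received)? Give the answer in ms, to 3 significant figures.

L = 1460 × 8 = 11680 bits.
Transmission delay per hop = L/R = 11680/2800000000 = 0.00417143 ms; 5 hops → 0.0208571 ms.
Propagation delays (d/s per hop): 120, 0.153333, 57.5, 26.5306, 36.5 ms; sum = 240.684 ms.
Processing at 4 router(s): 4 × 0.45 ms = 1.8 ms.
End-to-end = 243 ms.

243 ms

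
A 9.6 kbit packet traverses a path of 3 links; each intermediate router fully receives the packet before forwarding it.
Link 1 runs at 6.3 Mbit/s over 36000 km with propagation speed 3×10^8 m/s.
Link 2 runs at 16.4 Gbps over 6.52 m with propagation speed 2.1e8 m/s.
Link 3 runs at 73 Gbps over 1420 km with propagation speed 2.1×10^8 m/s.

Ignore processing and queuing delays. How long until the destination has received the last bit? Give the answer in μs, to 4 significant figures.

L = 9600 bits.
Transmission delays (L/R per hop): 1523.81, 0.585366, 0.131507 μs; sum = 1524.53 μs.
Propagation delays (d/s per hop): 120000, 0.0310476, 6761.9 μs; sum = 126762 μs.
End-to-end = 128300 μs.

128300 μs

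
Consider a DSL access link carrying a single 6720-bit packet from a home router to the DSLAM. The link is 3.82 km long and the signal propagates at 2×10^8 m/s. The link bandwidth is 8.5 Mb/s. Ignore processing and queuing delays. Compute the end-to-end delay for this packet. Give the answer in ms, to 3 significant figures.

Transmission delay = L/R = 6720 / 8500000 = 0.790588 ms.
Propagation delay = d/s = 3820 m / 200000000 m/s = 0.0191 ms.
Total = 0.810 ms.

0.810 ms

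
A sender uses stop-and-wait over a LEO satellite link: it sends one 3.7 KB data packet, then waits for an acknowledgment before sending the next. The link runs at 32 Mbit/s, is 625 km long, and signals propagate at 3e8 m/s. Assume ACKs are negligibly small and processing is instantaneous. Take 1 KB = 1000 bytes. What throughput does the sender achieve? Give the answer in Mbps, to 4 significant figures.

t_tx = L/R = 29600/32000000 = 0.000925 s.
t_prop = 625000/300000000 = 0.00208333 s; RTT = 0.00416667 s.
Cycle = t_tx + RTT = 0.00509167 s.
Throughput = L / cycle = 29600 / 0.00509167 = 5.813 Mbps.

5.813 Mbps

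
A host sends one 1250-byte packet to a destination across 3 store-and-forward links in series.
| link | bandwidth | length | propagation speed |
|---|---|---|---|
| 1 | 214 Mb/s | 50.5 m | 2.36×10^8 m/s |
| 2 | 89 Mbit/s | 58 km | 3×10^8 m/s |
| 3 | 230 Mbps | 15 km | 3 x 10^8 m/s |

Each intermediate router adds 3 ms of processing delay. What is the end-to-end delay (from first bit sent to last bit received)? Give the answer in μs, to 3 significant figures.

6450 μs

L = 1250 × 8 = 10000 bits.
Transmission delays (L/R per hop): 46.729, 112.36, 43.4783 μs; sum = 202.567 μs.
Propagation delays (d/s per hop): 0.213983, 193.333, 50 μs; sum = 243.547 μs.
Processing at 2 router(s): 2 × 3 ms = 6000 μs.
End-to-end = 6450 μs.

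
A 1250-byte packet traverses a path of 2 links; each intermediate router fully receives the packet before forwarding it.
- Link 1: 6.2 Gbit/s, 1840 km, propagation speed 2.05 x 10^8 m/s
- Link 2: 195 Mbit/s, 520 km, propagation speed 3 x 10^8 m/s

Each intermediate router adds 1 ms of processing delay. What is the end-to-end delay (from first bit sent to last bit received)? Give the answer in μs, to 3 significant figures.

11800 μs

L = 1250 × 8 = 10000 bits.
Transmission delays (L/R per hop): 1.6129, 51.2821 μs; sum = 52.895 μs.
Propagation delays (d/s per hop): 8975.61, 1733.33 μs; sum = 10708.9 μs.
Processing at 1 router(s): 1 × 1 ms = 1000 μs.
End-to-end = 11800 μs.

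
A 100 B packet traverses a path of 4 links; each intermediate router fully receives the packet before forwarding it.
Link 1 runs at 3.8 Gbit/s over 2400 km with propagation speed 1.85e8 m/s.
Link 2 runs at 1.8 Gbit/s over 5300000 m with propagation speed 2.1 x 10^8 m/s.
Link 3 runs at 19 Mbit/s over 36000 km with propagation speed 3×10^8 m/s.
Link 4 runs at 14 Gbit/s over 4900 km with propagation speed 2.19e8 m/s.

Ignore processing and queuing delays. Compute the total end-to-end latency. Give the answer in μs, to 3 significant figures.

181000 μs

L = 100 × 8 = 800 bits.
Transmission delays (L/R per hop): 0.210526, 0.444444, 42.1053, 0.0571429 μs; sum = 42.8174 μs.
Propagation delays (d/s per hop): 12973, 25238.1, 120000, 22374.4 μs; sum = 180585 μs.
End-to-end = 181000 μs.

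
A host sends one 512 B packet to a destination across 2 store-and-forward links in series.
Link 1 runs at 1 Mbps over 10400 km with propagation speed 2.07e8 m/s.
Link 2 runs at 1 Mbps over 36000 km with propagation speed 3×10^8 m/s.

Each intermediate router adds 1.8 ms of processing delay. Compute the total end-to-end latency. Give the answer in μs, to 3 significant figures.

L = 512 × 8 = 4096 bits.
Transmission delay per hop = L/R = 4096/1000000 = 4096 μs; 2 hops → 8192 μs.
Propagation delays (d/s per hop): 50241.5, 120000 μs; sum = 170242 μs.
Processing at 1 router(s): 1 × 1.8 ms = 1800 μs.
End-to-end = 180000 μs.

180000 μs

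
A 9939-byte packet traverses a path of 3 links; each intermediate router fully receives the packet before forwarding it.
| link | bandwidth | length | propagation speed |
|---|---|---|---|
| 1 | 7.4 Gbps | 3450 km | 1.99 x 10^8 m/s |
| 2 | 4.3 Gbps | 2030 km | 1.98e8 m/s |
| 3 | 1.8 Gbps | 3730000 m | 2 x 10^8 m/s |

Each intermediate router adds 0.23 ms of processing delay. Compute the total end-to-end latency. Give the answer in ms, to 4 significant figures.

46.77 ms

L = 9939 × 8 = 79512 bits.
Transmission delays (L/R per hop): 0.0107449, 0.0184912, 0.0441733 ms; sum = 0.0734094 ms.
Propagation delays (d/s per hop): 17.3367, 10.2525, 18.65 ms; sum = 46.2392 ms.
Processing at 2 router(s): 2 × 0.23 ms = 0.46 ms.
End-to-end = 46.77 ms.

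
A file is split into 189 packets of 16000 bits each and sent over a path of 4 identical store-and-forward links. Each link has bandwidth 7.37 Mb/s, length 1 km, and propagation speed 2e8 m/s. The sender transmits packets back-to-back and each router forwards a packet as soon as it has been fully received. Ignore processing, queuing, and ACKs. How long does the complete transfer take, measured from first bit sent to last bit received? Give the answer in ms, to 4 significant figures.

Per-hop transmission t_tx = L/R = 16000/7370000 = 2.17096 ms.
Per-hop propagation t_prop = 1000/200000000 = 0.005 ms.
Pipeline fill: first packet needs 4·t_tx to clear all hops; remaining 188 packets each add one t_tx.
Total = (4+189-1)·t_tx + 4·t_prop = 192·2.17096 + 4·0.005 = 416.8 ms.

416.8 ms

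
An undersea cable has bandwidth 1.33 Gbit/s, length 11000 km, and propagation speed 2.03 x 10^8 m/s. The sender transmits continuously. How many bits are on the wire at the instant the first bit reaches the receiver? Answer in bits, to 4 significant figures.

Propagation delay = 11000000 / 2.03e+08 = 0.0541872 s.
BDP = R × t_prop = 1330000000 × 0.0541872 = 72069000 bits.

72070000 bits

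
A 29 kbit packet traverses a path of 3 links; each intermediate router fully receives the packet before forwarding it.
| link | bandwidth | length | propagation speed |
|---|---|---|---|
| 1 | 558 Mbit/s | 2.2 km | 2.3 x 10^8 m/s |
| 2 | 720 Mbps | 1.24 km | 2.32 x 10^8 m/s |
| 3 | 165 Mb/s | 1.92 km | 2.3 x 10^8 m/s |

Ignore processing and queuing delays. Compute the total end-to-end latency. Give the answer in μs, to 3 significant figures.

L = 29000 bits.
Transmission delays (L/R per hop): 51.9713, 40.2778, 175.758 μs; sum = 268.007 μs.
Propagation delays (d/s per hop): 9.56522, 5.34483, 8.34783 μs; sum = 23.2579 μs.
End-to-end = 291 μs.

291 μs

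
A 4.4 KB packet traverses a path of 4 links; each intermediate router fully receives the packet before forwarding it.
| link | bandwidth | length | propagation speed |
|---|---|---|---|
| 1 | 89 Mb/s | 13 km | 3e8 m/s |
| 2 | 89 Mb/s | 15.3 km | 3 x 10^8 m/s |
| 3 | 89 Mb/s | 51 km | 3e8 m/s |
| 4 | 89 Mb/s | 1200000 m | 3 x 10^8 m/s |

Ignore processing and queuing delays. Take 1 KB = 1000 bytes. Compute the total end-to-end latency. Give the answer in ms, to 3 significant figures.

5.85 ms

L = 35200 bits.
Transmission delay per hop = L/R = 35200/89000000 = 0.395506 ms; 4 hops → 1.58202 ms.
Propagation delays (d/s per hop): 0.0433333, 0.051, 0.17, 4 ms; sum = 4.26433 ms.
End-to-end = 5.85 ms.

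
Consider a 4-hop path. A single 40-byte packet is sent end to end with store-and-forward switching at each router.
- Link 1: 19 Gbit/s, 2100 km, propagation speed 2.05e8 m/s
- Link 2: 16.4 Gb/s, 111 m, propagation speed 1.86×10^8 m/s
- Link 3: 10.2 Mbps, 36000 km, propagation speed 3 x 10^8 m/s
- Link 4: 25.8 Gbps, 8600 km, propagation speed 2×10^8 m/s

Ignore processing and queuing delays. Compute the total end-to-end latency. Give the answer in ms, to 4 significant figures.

173.3 ms

L = 40 × 8 = 320 bits.
Transmission delays (L/R per hop): 1.68421e-05, 1.95122e-05, 0.0313725, 1.24031e-05 ms; sum = 0.0314213 ms.
Propagation delays (d/s per hop): 10.2439, 0.000596774, 120, 43 ms; sum = 173.244 ms.
End-to-end = 173.3 ms.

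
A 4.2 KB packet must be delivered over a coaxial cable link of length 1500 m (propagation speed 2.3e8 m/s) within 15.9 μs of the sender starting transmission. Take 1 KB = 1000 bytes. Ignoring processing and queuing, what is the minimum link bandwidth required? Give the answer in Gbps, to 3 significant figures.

3.58 Gbps

L = 33600 bits.
Propagation delay = 1500 / 2.3e+08 = 6.52174 μs.
Transmission budget = 15.9 − 6.52174 = 9.37826 μs.
R ≥ L / t_tx = 33600 bits / 9.37826e-06 s = 3.58 Gbps.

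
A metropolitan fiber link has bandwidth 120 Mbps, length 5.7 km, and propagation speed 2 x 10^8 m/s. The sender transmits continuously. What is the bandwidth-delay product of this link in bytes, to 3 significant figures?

428 bytes

Propagation delay = 5700 / 200000000 = 2.85e-05 s.
BDP = R × t_prop = 120000000 × 2.85e-05 = 3420 bits.
In bytes: 3420/8 = 428 bytes.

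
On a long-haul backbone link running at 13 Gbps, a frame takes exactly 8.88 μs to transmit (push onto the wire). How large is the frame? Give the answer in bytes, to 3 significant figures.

14400 bytes

L = R × t_tx = 13000000000 b/s × 8.88e-06 s = 115440 bits.
In bytes: 115440 / 8 = 14400 bytes.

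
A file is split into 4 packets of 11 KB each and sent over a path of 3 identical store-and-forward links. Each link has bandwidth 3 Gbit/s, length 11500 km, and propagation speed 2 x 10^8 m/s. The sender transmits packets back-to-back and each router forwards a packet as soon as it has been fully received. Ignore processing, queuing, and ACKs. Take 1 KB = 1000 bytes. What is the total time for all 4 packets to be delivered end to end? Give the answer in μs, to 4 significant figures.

Per-hop transmission t_tx = L/R = 88000/3000000000 = 29.3333 μs.
Per-hop propagation t_prop = 11500000/200000000 = 57500 μs.
Pipeline fill: first packet needs 3·t_tx to clear all hops; remaining 3 packets each add one t_tx.
Total = (3+4-1)·t_tx + 3·t_prop = 6·29.3333 + 3·57500 = 172700 μs.

172700 μs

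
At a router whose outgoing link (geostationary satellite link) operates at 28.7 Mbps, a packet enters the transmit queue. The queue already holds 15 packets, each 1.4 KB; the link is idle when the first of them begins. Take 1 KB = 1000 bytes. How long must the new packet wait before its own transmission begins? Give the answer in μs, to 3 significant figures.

5850 μs

Each queued packet: L/R = 11200/28700000 = 390.244 μs.
15 queued → 5853.66 μs.
Queuing delay = 5850 μs.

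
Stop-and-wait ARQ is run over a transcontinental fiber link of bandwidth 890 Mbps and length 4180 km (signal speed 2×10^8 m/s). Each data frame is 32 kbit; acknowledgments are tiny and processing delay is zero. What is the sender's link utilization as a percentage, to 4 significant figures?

0.08594 %

t_tx = L/R = 32000/890000000 = 3.59551e-05 s.
t_prop = 4180000/200000000 = 0.0209 s; RTT = 0.0418 s.
Cycle = t_tx + RTT = 0.041836 s.
Utilization = t_tx / cycle = 3.59551e-05/0.041836 = 0.08594 %.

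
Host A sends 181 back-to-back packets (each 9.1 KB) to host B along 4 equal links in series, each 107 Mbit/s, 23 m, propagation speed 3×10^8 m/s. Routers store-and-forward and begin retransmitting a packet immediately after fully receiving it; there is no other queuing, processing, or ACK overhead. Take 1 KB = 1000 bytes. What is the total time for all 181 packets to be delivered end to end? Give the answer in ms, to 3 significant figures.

Per-hop transmission t_tx = L/R = 72800/107000000 = 0.680374 ms.
Per-hop propagation t_prop = 23/300000000 = 7.66667e-05 ms.
Pipeline fill: first packet needs 4·t_tx to clear all hops; remaining 180 packets each add one t_tx.
Total = (4+181-1)·t_tx + 4·t_prop = 184·0.680374 + 4·7.66667e-05 = 125 ms.

125 ms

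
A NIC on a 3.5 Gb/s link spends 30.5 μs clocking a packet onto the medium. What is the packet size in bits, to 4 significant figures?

L = R × t_tx = 3500000000 b/s × 3.05e-05 s = 106750 bits.

106800 bits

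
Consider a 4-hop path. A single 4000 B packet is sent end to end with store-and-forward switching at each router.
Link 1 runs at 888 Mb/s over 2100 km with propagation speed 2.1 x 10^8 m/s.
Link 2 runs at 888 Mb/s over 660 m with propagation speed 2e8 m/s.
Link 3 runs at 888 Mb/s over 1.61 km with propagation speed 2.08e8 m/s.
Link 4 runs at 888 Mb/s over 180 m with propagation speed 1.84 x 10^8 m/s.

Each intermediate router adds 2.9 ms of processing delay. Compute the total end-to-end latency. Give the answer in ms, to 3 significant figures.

18.9 ms

L = 4000 × 8 = 32000 bits.
Transmission delay per hop = L/R = 32000/888000000 = 0.036036 ms; 4 hops → 0.144144 ms.
Propagation delays (d/s per hop): 10, 0.0033, 0.00774038, 0.000978261 ms; sum = 10.012 ms.
Processing at 3 router(s): 3 × 2.9 ms = 8.7 ms.
End-to-end = 18.9 ms.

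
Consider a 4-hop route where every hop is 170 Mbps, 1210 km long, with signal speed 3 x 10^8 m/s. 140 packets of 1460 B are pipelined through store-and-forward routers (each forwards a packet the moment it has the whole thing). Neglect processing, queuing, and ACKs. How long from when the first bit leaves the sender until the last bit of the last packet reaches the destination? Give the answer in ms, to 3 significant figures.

Per-hop transmission t_tx = L/R = 11680/170000000 = 0.0687059 ms.
Per-hop propagation t_prop = 1210000/300000000 = 4.03333 ms.
Pipeline fill: first packet needs 4·t_tx to clear all hops; remaining 139 packets each add one t_tx.
Total = (4+140-1)·t_tx + 4·t_prop = 143·0.0687059 + 4·4.03333 = 26.0 ms.

26.0 ms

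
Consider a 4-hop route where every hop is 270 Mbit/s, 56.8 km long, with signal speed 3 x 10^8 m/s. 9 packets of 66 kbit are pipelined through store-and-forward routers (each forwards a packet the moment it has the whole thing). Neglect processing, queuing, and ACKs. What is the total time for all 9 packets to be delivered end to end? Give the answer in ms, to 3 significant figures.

3.69 ms

Per-hop transmission t_tx = L/R = 66000/270000000 = 0.244444 ms.
Per-hop propagation t_prop = 56800/300000000 = 0.189333 ms.
Pipeline fill: first packet needs 4·t_tx to clear all hops; remaining 8 packets each add one t_tx.
Total = (4+9-1)·t_tx + 4·t_prop = 12·0.244444 + 4·0.189333 = 3.69 ms.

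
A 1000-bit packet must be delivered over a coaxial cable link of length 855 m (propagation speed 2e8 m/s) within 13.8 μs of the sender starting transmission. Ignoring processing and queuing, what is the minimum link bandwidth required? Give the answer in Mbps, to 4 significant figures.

Propagation delay = 855 / 200000000 = 4.275 μs.
Transmission budget = 13.8 − 4.275 = 9.525 μs.
R ≥ L / t_tx = 1000 bits / 9.525e-06 s = 105.0 Mbps.

105.0 Mbps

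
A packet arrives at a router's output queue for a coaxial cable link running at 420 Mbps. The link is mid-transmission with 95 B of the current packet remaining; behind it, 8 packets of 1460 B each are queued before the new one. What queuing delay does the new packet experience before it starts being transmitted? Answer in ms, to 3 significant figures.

Each queued packet: L/R = 11680/420000000 = 0.0278095 ms.
8 queued → 0.222476 ms.
Plus remaining 760 bits of current packet: 0.00180952 ms.
Queuing delay = 0.224 ms.

0.224 ms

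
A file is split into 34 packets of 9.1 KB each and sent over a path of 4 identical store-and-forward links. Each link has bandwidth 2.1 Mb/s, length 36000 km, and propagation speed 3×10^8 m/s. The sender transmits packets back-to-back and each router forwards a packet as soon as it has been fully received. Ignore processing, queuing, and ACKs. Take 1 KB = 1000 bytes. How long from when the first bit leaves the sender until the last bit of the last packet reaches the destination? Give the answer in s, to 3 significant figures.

1.76 s

Per-hop transmission t_tx = L/R = 72800/2100000 = 0.0346667 s.
Per-hop propagation t_prop = 36000000/300000000 = 0.12 s.
Pipeline fill: first packet needs 4·t_tx to clear all hops; remaining 33 packets each add one t_tx.
Total = (4+34-1)·t_tx + 4·t_prop = 37·0.0346667 + 4·0.12 = 1.76 s.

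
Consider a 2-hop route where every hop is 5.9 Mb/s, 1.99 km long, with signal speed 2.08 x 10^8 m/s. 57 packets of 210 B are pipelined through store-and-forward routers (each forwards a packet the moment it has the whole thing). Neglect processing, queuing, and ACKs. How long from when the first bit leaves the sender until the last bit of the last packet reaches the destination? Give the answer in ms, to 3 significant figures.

Per-hop transmission t_tx = L/R = 1680/5900000 = 0.284746 ms.
Per-hop propagation t_prop = 1990/208000000 = 0.00956731 ms.
Pipeline fill: first packet needs 2·t_tx to clear all hops; remaining 56 packets each add one t_tx.
Total = (2+57-1)·t_tx + 2·t_prop = 58·0.284746 + 2·0.00956731 = 16.5 ms.

16.5 ms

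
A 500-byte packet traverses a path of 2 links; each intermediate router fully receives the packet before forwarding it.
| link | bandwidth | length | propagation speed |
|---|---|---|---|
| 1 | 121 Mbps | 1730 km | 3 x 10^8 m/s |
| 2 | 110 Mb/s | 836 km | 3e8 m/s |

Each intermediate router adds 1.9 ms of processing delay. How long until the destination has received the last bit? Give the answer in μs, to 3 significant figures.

10500 μs

L = 500 × 8 = 4000 bits.
Transmission delays (L/R per hop): 33.0579, 36.3636 μs; sum = 69.4215 μs.
Propagation delays (d/s per hop): 5766.67, 2786.67 μs; sum = 8553.33 μs.
Processing at 1 router(s): 1 × 1.9 ms = 1900 μs.
End-to-end = 10500 μs.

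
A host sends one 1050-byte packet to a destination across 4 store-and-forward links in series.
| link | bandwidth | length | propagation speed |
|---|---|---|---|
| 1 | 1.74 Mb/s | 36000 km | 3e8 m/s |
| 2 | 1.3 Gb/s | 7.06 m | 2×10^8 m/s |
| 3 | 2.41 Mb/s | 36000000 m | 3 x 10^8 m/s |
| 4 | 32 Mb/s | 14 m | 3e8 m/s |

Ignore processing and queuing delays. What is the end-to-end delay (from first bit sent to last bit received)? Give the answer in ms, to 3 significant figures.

249 ms

L = 1050 × 8 = 8400 bits.
Transmission delays (L/R per hop): 4.82759, 0.00646154, 3.48548, 0.2625 ms; sum = 8.58202 ms.
Propagation delays (d/s per hop): 120, 3.53e-05, 120, 4.66667e-05 ms; sum = 240 ms.
End-to-end = 249 ms.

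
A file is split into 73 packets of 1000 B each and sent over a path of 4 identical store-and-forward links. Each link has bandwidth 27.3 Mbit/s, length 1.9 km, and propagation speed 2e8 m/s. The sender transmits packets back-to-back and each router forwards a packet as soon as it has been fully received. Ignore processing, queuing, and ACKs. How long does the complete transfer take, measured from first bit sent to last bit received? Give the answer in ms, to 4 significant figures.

22.31 ms

Per-hop transmission t_tx = L/R = 8000/27300000 = 0.29304 ms.
Per-hop propagation t_prop = 1900/200000000 = 0.0095 ms.
Pipeline fill: first packet needs 4·t_tx to clear all hops; remaining 72 packets each add one t_tx.
Total = (4+73-1)·t_tx + 4·t_prop = 76·0.29304 + 4·0.0095 = 22.31 ms.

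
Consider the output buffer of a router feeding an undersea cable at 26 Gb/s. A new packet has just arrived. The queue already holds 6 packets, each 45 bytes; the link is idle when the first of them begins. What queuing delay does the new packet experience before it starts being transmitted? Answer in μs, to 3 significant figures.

Each queued packet: L/R = 360/26000000000 = 0.0138462 μs.
6 queued → 0.0830769 μs.
Queuing delay = 0.0831 μs.

0.0831 μs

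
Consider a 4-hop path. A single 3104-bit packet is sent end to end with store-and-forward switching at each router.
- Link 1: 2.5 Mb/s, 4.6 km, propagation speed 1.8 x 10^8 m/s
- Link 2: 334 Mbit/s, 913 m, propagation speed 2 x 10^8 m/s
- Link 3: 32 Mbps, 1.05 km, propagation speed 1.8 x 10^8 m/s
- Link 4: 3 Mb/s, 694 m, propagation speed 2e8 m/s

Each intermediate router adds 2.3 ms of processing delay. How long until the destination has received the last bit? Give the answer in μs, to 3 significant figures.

9320 μs

Transmission delays (L/R per hop): 1241.6, 9.29341, 97, 1034.67 μs; sum = 2382.56 μs.
Propagation delays (d/s per hop): 25.5556, 4.565, 5.83333, 3.47 μs; sum = 39.4239 μs.
Processing at 3 router(s): 3 × 2.3 ms = 6900 μs.
End-to-end = 9320 μs.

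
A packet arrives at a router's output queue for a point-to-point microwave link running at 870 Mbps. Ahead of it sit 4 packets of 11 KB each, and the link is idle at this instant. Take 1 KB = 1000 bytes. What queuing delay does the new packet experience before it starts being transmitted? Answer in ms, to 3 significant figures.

Each queued packet: L/R = 88000/870000000 = 0.101149 ms.
4 queued → 0.404598 ms.
Queuing delay = 0.405 ms.

0.405 ms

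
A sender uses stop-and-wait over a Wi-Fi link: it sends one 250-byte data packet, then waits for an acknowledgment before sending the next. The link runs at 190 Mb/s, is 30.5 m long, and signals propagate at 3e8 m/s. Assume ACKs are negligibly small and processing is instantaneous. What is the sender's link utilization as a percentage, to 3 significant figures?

98.1 %

t_tx = L/R = 2000/190000000 = 1.05263e-05 s.
t_prop = 30.5/300000000 = 1.01667e-07 s; RTT = 2.03333e-07 s.
Cycle = t_tx + RTT = 1.07296e-05 s.
Utilization = t_tx / cycle = 1.05263e-05/1.07296e-05 = 98.1 %.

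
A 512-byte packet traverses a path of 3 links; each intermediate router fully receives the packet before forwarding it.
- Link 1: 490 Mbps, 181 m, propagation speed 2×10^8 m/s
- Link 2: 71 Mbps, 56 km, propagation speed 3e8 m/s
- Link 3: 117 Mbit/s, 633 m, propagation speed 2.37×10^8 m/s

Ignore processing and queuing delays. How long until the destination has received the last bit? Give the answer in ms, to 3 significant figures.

0.291 ms

L = 512 × 8 = 4096 bits.
Transmission delays (L/R per hop): 0.00835918, 0.0576901, 0.0350085 ms; sum = 0.101058 ms.
Propagation delays (d/s per hop): 0.000905, 0.186667, 0.00267089 ms; sum = 0.190243 ms.
End-to-end = 0.291 ms.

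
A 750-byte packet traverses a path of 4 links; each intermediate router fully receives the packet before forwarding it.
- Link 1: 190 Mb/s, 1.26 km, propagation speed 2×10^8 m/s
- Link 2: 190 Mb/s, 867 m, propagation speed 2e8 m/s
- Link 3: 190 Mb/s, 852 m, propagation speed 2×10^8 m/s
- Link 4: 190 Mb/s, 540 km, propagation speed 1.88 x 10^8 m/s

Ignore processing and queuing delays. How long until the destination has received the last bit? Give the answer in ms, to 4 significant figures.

3.014 ms

L = 750 × 8 = 6000 bits.
Transmission delay per hop = L/R = 6000/190000000 = 0.0315789 ms; 4 hops → 0.126316 ms.
Propagation delays (d/s per hop): 0.0063, 0.004335, 0.00426, 2.87234 ms; sum = 2.88724 ms.
End-to-end = 3.014 ms.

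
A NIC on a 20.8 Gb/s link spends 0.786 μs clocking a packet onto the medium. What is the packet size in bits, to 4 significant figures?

16350 bits

L = R × t_tx = 20800000000 b/s × 7.86e-07 s = 16348.8 bits.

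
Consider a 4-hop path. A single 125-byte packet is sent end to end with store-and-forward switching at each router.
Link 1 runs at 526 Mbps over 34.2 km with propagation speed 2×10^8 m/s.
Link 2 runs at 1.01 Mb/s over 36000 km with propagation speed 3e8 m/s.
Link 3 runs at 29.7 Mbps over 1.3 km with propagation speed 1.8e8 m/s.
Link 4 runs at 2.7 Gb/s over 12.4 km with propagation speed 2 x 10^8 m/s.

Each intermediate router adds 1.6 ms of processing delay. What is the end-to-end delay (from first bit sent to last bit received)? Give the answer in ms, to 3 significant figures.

126 ms

L = 125 × 8 = 1000 bits.
Transmission delays (L/R per hop): 0.00190114, 0.990099, 0.03367, 0.00037037 ms; sum = 1.02604 ms.
Propagation delays (d/s per hop): 0.171, 120, 0.00722222, 0.062 ms; sum = 120.24 ms.
Processing at 3 router(s): 3 × 1.6 ms = 4.8 ms.
End-to-end = 126 ms.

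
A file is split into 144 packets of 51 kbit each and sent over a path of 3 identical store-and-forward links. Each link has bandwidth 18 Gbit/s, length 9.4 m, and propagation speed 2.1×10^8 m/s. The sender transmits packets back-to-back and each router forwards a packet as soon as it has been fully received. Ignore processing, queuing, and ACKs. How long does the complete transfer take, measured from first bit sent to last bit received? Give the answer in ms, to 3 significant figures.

Per-hop transmission t_tx = L/R = 51000/18000000000 = 0.00283333 ms.
Per-hop propagation t_prop = 9.4/210000000 = 4.47619e-05 ms.
Pipeline fill: first packet needs 3·t_tx to clear all hops; remaining 143 packets each add one t_tx.
Total = (3+144-1)·t_tx + 3·t_prop = 146·0.00283333 + 3·4.47619e-05 = 0.414 ms.

0.414 ms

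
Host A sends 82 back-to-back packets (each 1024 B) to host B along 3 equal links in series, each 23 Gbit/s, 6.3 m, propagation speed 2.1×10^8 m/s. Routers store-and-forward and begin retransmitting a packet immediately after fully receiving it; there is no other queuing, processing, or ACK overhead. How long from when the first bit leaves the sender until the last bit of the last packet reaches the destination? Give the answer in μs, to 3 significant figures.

30.0 μs

Per-hop transmission t_tx = L/R = 8192/23000000000 = 0.356174 μs.
Per-hop propagation t_prop = 6.3/210000000 = 0.03 μs.
Pipeline fill: first packet needs 3·t_tx to clear all hops; remaining 81 packets each add one t_tx.
Total = (3+82-1)·t_tx + 3·t_prop = 84·0.356174 + 3·0.03 = 30.0 μs.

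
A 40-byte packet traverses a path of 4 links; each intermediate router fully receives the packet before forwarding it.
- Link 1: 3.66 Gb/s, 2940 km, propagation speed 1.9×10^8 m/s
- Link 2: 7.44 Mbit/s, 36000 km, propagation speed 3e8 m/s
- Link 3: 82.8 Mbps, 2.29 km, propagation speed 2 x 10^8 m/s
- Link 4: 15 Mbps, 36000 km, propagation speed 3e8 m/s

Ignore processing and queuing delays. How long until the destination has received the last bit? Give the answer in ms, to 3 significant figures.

256 ms

L = 40 × 8 = 320 bits.
Transmission delays (L/R per hop): 8.74317e-05, 0.0430108, 0.00386473, 0.0213333 ms; sum = 0.0682963 ms.
Propagation delays (d/s per hop): 15.4737, 120, 0.01145, 120 ms; sum = 255.485 ms.
End-to-end = 256 ms.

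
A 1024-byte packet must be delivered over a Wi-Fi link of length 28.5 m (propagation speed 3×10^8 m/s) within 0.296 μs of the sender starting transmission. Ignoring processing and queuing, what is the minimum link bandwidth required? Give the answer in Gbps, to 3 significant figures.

L = 8192 bits.
Propagation delay = 28.5 / 300000000 = 0.095 μs.
Transmission budget = 0.296 − 0.095 = 0.201 μs.
R ≥ L / t_tx = 8192 bits / 2.01e-07 s = 40.8 Gbps.

40.8 Gbps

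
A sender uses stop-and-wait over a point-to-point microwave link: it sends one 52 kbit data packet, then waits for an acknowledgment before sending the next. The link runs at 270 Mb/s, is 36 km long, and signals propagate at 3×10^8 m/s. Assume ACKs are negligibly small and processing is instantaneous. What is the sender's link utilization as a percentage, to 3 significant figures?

t_tx = L/R = 52000/270000000 = 0.000192593 s.
t_prop = 36000/300000000 = 0.00012 s; RTT = 0.00024 s.
Cycle = t_tx + RTT = 0.000432593 s.
Utilization = t_tx / cycle = 0.000192593/0.000432593 = 44.5 %.

44.5 %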